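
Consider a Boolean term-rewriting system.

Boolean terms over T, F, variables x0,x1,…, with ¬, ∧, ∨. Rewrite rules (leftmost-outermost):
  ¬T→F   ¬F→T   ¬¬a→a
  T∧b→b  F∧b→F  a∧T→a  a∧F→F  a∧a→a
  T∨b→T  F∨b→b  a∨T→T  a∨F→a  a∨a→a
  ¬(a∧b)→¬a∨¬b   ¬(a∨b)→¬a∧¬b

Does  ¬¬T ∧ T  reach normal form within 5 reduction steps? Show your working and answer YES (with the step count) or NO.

  start: ¬¬T ∧ T
  →1  ¬¬T
  →2  T

Answer: YES — reaches normal form T in 2 ≤ 5 steps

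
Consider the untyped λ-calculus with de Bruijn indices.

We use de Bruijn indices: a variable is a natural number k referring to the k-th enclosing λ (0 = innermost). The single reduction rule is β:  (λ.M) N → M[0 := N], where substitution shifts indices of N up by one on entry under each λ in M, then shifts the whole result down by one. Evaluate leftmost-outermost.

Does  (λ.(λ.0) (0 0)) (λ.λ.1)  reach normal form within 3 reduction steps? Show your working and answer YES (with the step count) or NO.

  start: (λ.(λ.0) (0 0)) (λ.λ.1)
  [1] (λ.0) ((λ.λ.1) (λ.λ.1))
  [2] (λ.λ.1) (λ.λ.1)
  [3] λ.λ.λ.1

Answer: YES — reaches normal form λ.λ.λ.1 in 3 ≤ 3 steps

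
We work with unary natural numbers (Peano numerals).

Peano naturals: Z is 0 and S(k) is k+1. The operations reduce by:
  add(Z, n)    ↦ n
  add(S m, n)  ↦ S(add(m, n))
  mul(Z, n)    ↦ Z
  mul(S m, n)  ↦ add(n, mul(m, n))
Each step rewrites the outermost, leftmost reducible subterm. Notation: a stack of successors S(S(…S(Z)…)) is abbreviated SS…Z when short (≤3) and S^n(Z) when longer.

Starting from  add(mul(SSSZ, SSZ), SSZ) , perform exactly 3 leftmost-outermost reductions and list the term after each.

  start: add(mul(SSSZ, SSZ), SSZ)
  [1] add(add(SSZ, mul(SSZ, SSZ)), SSZ)
  [2] add(S(add(SZ, mul(SSZ, SSZ))), SSZ)
  [3] S(add(add(SZ, mul(SSZ, SSZ)), SSZ))

Answer: after 3 steps: S(add(add(SZ, mul(SSZ, SSZ)), SSZ))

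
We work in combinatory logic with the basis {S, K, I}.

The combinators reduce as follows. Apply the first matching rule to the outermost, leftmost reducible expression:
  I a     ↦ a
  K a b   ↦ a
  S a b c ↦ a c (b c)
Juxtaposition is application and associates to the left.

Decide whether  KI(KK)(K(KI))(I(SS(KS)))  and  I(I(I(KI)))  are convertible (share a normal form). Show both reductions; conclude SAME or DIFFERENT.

Answer: SAME — A ⇓ KI, B ⇓ KI

Reduction:
Term A:
  start: KI(KK)(K(KI))(I(SS(KS)))
  →1  I(K(KI))(I(SS(KS)))
  →2  K(KI)(I(SS(KS)))
  →3  KI

Term B:
  start: I(I(I(KI)))
  →1  I(I(KI))
  →2  I(KI)
  →3  KI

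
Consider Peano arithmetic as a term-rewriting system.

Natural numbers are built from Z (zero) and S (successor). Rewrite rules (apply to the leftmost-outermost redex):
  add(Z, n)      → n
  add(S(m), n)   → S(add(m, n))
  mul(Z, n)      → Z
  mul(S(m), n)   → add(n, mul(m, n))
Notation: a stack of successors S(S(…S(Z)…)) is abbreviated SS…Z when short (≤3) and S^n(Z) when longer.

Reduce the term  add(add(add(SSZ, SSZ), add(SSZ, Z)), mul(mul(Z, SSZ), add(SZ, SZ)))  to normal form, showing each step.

  start: add(add(add(SSZ, SSZ), add(SSZ, Z)), mul(mul(Z, SSZ), add(SZ, SZ)))
  [1] add(add(S(add(SZ, SSZ)), add(SSZ, Z)), mul(mul(Z, SSZ), add(SZ, SZ)))
  [2] add(S(add(add(SZ, SSZ), add(SSZ, Z))), mul(mul(Z, SSZ), add(SZ, SZ)))
  [3] S(add(add(add(SZ, SSZ), add(SSZ, Z)), mul(mul(Z, SSZ), add(SZ, SZ))))
  [4] S(add(add(S(add(Z, SSZ)), add(SSZ, Z)), mul(mul(Z, SSZ), add(SZ, SZ))))
  [5] S(add(S(add(add(Z, SSZ), add(SSZ, Z))), mul(mul(Z, SSZ), add(SZ, SZ))))
  [6] S(S(add(add(add(Z, SSZ), add(SSZ, Z)), mul(mul(Z, SSZ), add(SZ, SZ)))))
  [7] S(S(add(add(SSZ, add(SSZ, Z)), mul(mul(Z, SSZ), add(SZ, SZ)))))
  [8] S(S(add(S(add(SZ, add(SSZ, Z))), mul(mul(Z, SSZ), add(SZ, SZ)))))
  [9] S(S(S(add(add(SZ, add(SSZ, Z)), mul(mul(Z, SSZ), add(SZ, SZ))))))
  [10] S(S(S(add(S(add(Z, add(SSZ, Z))), mul(mul(Z, SSZ), add(SZ, SZ))))))
  [11] S(S(S(S(add(add(Z, add(SSZ, Z)), mul(mul(Z, SSZ), add(SZ, SZ)))))))
  [12] S(S(S(S(add(add(SSZ, Z), mul(mul(Z, SSZ), add(SZ, SZ)))))))
  [13] S(S(S(S(add(S(add(SZ, Z)), mul(mul(Z, SSZ), add(SZ, SZ)))))))
  [14] S(S(S(S(S(add(add(SZ, Z), mul(mul(Z, SSZ), add(SZ, SZ))))))))
  [15] S(S(S(S(S(add(S(add(Z, Z)), mul(mul(Z, SSZ), add(SZ, SZ))))))))
  [16] S(S(S(S(S(S(add(add(Z, Z), mul(mul(Z, SSZ), add(SZ, SZ)))))))))
  [17] S(S(S(S(S(S(add(Z, mul(mul(Z, SSZ), add(SZ, SZ)))))))))
  [18] S(S(S(S(S(S(mul(mul(Z, SSZ), add(SZ, SZ))))))))
  [19] S(S(S(S(S(S(mul(Z, add(SZ, SZ))))))))
  [20] S^6(Z)

Answer: normal form = S^6(Z)  (in 20 steps)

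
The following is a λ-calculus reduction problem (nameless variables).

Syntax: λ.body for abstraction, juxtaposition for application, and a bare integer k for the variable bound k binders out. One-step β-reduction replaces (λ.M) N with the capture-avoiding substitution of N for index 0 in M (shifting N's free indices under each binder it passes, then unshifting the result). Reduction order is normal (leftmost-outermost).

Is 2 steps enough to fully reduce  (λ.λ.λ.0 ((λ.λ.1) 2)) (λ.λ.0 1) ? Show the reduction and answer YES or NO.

Answer: YES — reaches normal form λ.λ.0 (λ.λ.λ.0 1) in 2 ≤ 2 steps

Working:
  start: (λ.λ.λ.0 ((λ.λ.1) 2)) (λ.λ.0 1)
  step 1: λ.λ.0 ((λ.λ.1) (λ.λ.0 1))
  step 2: λ.λ.0 (λ.λ.λ.0 1)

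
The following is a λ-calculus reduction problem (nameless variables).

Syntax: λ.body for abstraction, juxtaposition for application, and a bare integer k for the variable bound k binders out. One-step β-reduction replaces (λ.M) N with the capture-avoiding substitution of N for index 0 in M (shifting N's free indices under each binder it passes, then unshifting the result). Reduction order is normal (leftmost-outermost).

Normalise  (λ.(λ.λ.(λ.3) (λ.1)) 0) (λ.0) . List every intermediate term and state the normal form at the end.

  start: (λ.(λ.λ.(λ.3) (λ.1)) 0) (λ.0)
  [1] (λ.λ.(λ.λ.0) (λ.1)) (λ.0)
  [2] λ.(λ.λ.0) (λ.1)
  [3] λ.λ.0

Answer: normal form = λ.λ.0  (in 3 steps)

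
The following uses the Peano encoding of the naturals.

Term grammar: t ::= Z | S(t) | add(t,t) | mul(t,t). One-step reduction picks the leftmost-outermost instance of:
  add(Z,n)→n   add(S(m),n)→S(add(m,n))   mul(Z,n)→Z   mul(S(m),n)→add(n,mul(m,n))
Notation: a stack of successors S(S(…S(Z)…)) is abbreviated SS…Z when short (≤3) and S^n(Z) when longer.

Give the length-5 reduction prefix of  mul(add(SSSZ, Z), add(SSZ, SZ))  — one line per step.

Answer: after 5 steps: S(add(S(add(Z, SZ)), mul(add(SSZ, Z), add(SSZ, SZ))))

Working:
  start: mul(add(SSSZ, Z), add(SSZ, SZ))
  [1] mul(S(add(SSZ, Z)), add(SSZ, SZ))
  [2] add(add(SSZ, SZ), mul(add(SSZ, Z), add(SSZ, SZ)))
  [3] add(S(add(SZ, SZ)), mul(add(SSZ, Z), add(SSZ, SZ)))
  [4] S(add(add(SZ, SZ), mul(add(SSZ, Z), add(SSZ, SZ))))
  [5] S(add(S(add(Z, SZ)), mul(add(SSZ, Z), add(SSZ, SZ))))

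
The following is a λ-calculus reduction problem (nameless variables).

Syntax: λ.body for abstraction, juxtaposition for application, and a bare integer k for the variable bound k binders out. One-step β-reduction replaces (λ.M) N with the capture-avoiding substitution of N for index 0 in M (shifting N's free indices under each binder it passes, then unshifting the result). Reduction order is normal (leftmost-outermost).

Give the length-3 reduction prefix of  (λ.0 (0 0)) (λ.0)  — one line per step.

Answer: after 3 steps: λ.0

Working:
  start: (λ.0 (0 0)) (λ.0)
  step 1: (λ.0) ((λ.0) (λ.0))
  step 2: (λ.0) (λ.0)
  step 3: λ.0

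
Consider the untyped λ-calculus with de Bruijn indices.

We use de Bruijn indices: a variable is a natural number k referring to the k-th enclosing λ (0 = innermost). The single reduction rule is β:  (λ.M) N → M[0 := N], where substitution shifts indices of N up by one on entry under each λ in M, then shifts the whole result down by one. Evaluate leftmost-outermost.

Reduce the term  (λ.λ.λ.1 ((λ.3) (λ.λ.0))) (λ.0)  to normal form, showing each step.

  start: (λ.λ.λ.1 ((λ.3) (λ.λ.0))) (λ.0)
  →1  λ.λ.1 ((λ.λ.0) (λ.λ.0))
  →2  λ.λ.1 (λ.0)

Answer: normal form = λ.λ.1 (λ.0)  (in 2 steps)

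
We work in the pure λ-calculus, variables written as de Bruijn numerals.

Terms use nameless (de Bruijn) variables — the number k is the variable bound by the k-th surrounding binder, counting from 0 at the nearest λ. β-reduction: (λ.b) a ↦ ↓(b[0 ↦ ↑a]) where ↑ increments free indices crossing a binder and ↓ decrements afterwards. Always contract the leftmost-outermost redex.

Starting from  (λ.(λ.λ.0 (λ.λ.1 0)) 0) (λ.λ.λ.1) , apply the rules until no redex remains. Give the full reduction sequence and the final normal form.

Answer: normal form = λ.0 (λ.λ.1 0)  (in 2 steps)

Reduction:
  start: (λ.(λ.λ.0 (λ.λ.1 0)) 0) (λ.λ.λ.1)
  step 1: (λ.λ.0 (λ.λ.1 0)) (λ.λ.λ.1)
  step 2: λ.0 (λ.λ.1 0)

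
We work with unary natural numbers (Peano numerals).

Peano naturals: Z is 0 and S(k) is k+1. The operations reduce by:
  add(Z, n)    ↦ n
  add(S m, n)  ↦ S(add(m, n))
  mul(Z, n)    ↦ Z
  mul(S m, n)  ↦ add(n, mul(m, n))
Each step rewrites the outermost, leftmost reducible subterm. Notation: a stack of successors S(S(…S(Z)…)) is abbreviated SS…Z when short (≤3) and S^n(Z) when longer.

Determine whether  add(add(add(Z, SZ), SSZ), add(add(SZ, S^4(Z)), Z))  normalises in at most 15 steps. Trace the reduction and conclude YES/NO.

Answer: YES — reaches normal form S^8(Z) in 15 ≤ 15 steps

Derivation:
  start: add(add(add(Z, SZ), SSZ), add(add(SZ, S^4(Z)), Z))
  →1  add(add(SZ, SSZ), add(add(SZ, S^4(Z)), Z))
  →2  add(S(add(Z, SSZ)), add(add(SZ, S^4(Z)), Z))
  →3  S(add(add(Z, SSZ), add(add(SZ, S^4(Z)), Z)))
  →4  S(add(SSZ, add(add(SZ, S^4(Z)), Z)))
  →5  S(S(add(SZ, add(add(SZ, S^4(Z)), Z))))
  →6  S(S(S(add(Z, add(add(SZ, S^4(Z)), Z)))))
  →7  S(S(S(add(add(SZ, S^4(Z)), Z))))
  →8  S(S(S(add(S(add(Z, S^4(Z))), Z))))
  →9  S(S(S(S(add(add(Z, S^4(Z)), Z)))))
  →10  S(S(S(S(add(S^4(Z), Z)))))
  →11  S(S(S(S(S(add(SSSZ, Z))))))
  →12  S(S(S(S(S(S(add(SSZ, Z)))))))
  →13  S(S(S(S(S(S(S(add(SZ, Z))))))))
  →14  S(S(S(S(S(S(S(S(add(Z, Z)))))))))
  →15  S^8(Z)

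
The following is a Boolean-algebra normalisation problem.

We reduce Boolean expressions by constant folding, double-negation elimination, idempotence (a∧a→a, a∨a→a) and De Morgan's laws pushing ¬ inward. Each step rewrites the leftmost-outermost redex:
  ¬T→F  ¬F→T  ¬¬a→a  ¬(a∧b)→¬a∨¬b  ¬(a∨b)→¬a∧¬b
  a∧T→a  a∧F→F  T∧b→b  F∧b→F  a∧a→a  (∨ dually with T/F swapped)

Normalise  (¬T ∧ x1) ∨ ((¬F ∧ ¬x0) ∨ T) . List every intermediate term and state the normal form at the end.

Answer: normal form = T  (in 4 steps)

Reduction:
  start: (¬T ∧ x1) ∨ ((¬F ∧ ¬x0) ∨ T)
  →1  (F ∧ x1) ∨ ((¬F ∧ ¬x0) ∨ T)
  →2  F ∨ ((¬F ∧ ¬x0) ∨ T)
  →3  (¬F ∧ ¬x0) ∨ T
  →4  T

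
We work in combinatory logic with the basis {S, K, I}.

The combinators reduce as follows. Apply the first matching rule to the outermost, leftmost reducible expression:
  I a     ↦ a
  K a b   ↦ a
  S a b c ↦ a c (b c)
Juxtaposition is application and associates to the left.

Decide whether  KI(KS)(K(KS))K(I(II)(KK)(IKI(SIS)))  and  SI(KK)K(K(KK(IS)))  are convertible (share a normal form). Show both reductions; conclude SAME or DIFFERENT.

Answer: DIFFERENT — A ⇓ S, B ⇓ K

Working:
Term A:
  start: KI(KS)(K(KS))K(I(II)(KK)(IKI(SIS)))
  →1  I(K(KS))K(I(II)(KK)(IKI(SIS)))
  →2  K(KS)K(I(II)(KK)(IKI(SIS)))
  →3  KS(I(II)(KK)(IKI(SIS)))
  →4  S

Term B:
  start: SI(KK)K(K(KK(IS)))
  →1  IK(KKK)(K(KK(IS)))
  →2  K(KKK)(K(KK(IS)))
  →3  KKK
  →4  K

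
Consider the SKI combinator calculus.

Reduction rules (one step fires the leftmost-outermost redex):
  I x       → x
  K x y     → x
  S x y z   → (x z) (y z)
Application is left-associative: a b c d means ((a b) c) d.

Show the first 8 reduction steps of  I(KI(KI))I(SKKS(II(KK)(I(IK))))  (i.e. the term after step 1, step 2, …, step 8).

Answer: after 8 steps: S(KK(I(IK)))

Working:
  start: I(KI(KI))I(SKKS(II(KK)(I(IK))))
  [1] KI(KI)I(SKKS(II(KK)(I(IK))))
  [2] II(SKKS(II(KK)(I(IK))))
  [3] I(SKKS(II(KK)(I(IK))))
  [4] SKKS(II(KK)(I(IK)))
  [5] KS(KS)(II(KK)(I(IK)))
  [6] S(II(KK)(I(IK)))
  [7] S(I(KK)(I(IK)))
  [8] S(KK(I(IK)))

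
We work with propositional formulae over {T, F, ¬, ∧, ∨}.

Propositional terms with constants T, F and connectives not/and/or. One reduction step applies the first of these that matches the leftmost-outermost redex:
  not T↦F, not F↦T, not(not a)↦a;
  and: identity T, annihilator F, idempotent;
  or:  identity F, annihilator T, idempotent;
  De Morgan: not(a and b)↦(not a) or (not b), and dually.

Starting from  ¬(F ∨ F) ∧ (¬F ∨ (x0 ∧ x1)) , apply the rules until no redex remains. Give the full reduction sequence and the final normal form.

Answer: normal form = T  (in 6 steps)

Working:
  start: ¬(F ∨ F) ∧ (¬F ∨ (x0 ∧ x1))
  [1] (¬F ∧ ¬F) ∧ (¬F ∨ (x0 ∧ x1))
  [2] ¬F ∧ (¬F ∨ (x0 ∧ x1))
  [3] T ∧ (¬F ∨ (x0 ∧ x1))
  [4] ¬F ∨ (x0 ∧ x1)
  [5] T ∨ (x0 ∧ x1)
  [6] T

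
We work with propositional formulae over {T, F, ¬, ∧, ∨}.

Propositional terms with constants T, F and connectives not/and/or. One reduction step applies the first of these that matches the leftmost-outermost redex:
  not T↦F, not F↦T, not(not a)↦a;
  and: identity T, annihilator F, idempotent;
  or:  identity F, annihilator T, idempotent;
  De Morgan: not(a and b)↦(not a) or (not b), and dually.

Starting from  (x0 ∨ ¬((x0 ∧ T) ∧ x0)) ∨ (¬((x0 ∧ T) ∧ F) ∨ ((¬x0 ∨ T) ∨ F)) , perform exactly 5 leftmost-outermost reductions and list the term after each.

Answer: after 5 steps: (x0 ∨ ¬x0) ∨ (¬((x0 ∧ T) ∧ F) ∨ ((¬x0 ∨ T) ∨ F))

Derivation:
  start: (x0 ∨ ¬((x0 ∧ T) ∧ x0)) ∨ (¬((x0 ∧ T) ∧ F) ∨ ((¬x0 ∨ T) ∨ F))
  step 1: (x0 ∨ (¬(x0 ∧ T) ∨ ¬x0)) ∨ (¬((x0 ∧ T) ∧ F) ∨ ((¬x0 ∨ T) ∨ F))
  step 2: (x0 ∨ ((¬x0 ∨ ¬T) ∨ ¬x0)) ∨ (¬((x0 ∧ T) ∧ F) ∨ ((¬x0 ∨ T) ∨ F))
  step 3: (x0 ∨ ((¬x0 ∨ F) ∨ ¬x0)) ∨ (¬((x0 ∧ T) ∧ F) ∨ ((¬x0 ∨ T) ∨ F))
  step 4: (x0 ∨ (¬x0 ∨ ¬x0)) ∨ (¬((x0 ∧ T) ∧ F) ∨ ((¬x0 ∨ T) ∨ F))
  step 5: (x0 ∨ ¬x0) ∨ (¬((x0 ∧ T) ∧ F) ∨ ((¬x0 ∨ T) ∨ F))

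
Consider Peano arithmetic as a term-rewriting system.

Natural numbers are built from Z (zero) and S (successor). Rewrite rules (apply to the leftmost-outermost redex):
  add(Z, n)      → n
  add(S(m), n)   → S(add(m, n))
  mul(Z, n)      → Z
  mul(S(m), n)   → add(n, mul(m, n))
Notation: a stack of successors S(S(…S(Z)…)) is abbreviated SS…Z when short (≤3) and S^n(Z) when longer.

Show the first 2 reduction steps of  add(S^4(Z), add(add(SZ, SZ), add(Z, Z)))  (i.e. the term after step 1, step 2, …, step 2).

Answer: after 2 steps: S(S(add(SSZ, add(add(SZ, SZ), add(Z, Z)))))

Working:
  start: add(S^4(Z), add(add(SZ, SZ), add(Z, Z)))
  [1] S(add(SSSZ, add(add(SZ, SZ), add(Z, Z))))
  [2] S(S(add(SSZ, add(add(SZ, SZ), add(Z, Z)))))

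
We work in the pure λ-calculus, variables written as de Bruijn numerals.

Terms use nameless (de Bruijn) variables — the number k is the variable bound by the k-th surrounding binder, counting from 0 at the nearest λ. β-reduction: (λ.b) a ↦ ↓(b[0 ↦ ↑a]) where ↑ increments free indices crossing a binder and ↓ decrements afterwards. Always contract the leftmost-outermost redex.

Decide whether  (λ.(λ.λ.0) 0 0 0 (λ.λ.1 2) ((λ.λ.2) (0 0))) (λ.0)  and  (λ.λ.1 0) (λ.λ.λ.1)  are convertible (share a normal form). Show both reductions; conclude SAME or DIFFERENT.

Answer: DIFFERENT — A ⇓ λ.λ.0, B ⇓ λ.λ.λ.1

Working:
Term A:
  start: (λ.(λ.λ.0) 0 0 0 (λ.λ.1 2) ((λ.λ.2) (0 0))) (λ.0)
  step 1: (λ.λ.0) (λ.0) (λ.0) (λ.0) (λ.λ.1 (λ.0)) ((λ.λ.λ.0) ((λ.0) (λ.0)))
  step 2: (λ.0) (λ.0) (λ.0) (λ.λ.1 (λ.0)) ((λ.λ.λ.0) ((λ.0) (λ.0)))
  step 3: (λ.0) (λ.0) (λ.λ.1 (λ.0)) ((λ.λ.λ.0) ((λ.0) (λ.0)))
  step 4: (λ.0) (λ.λ.1 (λ.0)) ((λ.λ.λ.0) ((λ.0) (λ.0)))
  step 5: (λ.λ.1 (λ.0)) ((λ.λ.λ.0) ((λ.0) (λ.0)))
  step 6: λ.(λ.λ.λ.0) ((λ.0) (λ.0)) (λ.0)
  step 7: λ.(λ.λ.0) (λ.0)
  step 8: λ.λ.0

Term B:
  start: (λ.λ.1 0) (λ.λ.λ.1)
  step 1: λ.(λ.λ.λ.1) 0
  step 2: λ.λ.λ.1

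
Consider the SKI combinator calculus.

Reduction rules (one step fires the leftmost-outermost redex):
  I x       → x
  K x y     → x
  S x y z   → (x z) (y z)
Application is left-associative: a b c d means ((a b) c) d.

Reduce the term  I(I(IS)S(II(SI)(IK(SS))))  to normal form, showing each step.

Answer: normal form = SS(SI(K(SS)))  (in 6 steps)

Working:
  start: I(I(IS)S(II(SI)(IK(SS))))
  step 1: I(IS)S(II(SI)(IK(SS)))
  step 2: ISS(II(SI)(IK(SS)))
  step 3: SS(II(SI)(IK(SS)))
  step 4: SS(I(SI)(IK(SS)))
  step 5: SS(SI(IK(SS)))
  step 6: SS(SI(K(SS)))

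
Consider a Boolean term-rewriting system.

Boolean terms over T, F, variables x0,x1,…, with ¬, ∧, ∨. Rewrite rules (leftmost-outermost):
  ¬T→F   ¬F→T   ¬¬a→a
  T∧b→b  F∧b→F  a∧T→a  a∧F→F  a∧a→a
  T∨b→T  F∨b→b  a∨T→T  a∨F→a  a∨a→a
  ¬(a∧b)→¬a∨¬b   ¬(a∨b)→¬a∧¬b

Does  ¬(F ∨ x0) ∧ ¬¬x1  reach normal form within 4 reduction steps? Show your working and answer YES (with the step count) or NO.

  start: ¬(F ∨ x0) ∧ ¬¬x1
  step 1: (¬F ∧ ¬x0) ∧ ¬¬x1
  step 2: (T ∧ ¬x0) ∧ ¬¬x1
  step 3: ¬x0 ∧ ¬¬x1
  step 4: ¬x0 ∧ x1

Answer: YES — reaches normal form ¬x0 ∧ x1 in 4 ≤ 4 steps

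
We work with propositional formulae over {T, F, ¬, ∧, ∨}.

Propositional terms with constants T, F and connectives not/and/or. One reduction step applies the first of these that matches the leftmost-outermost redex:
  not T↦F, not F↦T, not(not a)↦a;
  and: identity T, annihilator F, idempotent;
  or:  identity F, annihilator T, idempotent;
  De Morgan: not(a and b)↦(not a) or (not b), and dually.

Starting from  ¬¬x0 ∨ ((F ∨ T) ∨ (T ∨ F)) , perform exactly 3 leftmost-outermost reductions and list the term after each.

  start: ¬¬x0 ∨ ((F ∨ T) ∨ (T ∨ F))
  step 1: x0 ∨ ((F ∨ T) ∨ (T ∨ F))
  step 2: x0 ∨ (T ∨ (T ∨ F))
  step 3: x0 ∨ T

Answer: after 3 steps: x0 ∨ T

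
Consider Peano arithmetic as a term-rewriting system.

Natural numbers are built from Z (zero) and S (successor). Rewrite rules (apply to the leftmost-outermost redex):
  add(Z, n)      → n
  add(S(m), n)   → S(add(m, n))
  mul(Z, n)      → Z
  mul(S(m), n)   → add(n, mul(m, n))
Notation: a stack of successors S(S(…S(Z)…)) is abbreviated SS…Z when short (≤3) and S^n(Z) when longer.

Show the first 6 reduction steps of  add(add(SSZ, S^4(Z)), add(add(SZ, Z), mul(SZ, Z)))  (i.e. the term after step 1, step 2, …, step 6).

Answer: after 6 steps: S(S(S(add(SSSZ, add(add(SZ, Z), mul(SZ, Z))))))

Derivation:
  start: add(add(SSZ, S^4(Z)), add(add(SZ, Z), mul(SZ, Z)))
  →1  add(S(add(SZ, S^4(Z))), add(add(SZ, Z), mul(SZ, Z)))
  →2  S(add(add(SZ, S^4(Z)), add(add(SZ, Z), mul(SZ, Z))))
  →3  S(add(S(add(Z, S^4(Z))), add(add(SZ, Z), mul(SZ, Z))))
  →4  S(S(add(add(Z, S^4(Z)), add(add(SZ, Z), mul(SZ, Z)))))
  →5  S(S(add(S^4(Z), add(add(SZ, Z), mul(SZ, Z)))))
  →6  S(S(S(add(SSSZ, add(add(SZ, Z), mul(SZ, Z))))))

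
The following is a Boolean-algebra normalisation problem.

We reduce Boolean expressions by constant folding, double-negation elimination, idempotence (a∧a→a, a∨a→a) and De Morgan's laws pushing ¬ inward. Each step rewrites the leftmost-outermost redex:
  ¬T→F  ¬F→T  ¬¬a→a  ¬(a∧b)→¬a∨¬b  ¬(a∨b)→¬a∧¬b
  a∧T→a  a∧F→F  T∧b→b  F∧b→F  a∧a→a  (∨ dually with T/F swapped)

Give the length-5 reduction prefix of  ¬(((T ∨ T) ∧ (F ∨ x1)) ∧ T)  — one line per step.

Answer: after 5 steps: (F ∨ ¬(F ∨ x1)) ∨ ¬T

Working:
  start: ¬(((T ∨ T) ∧ (F ∨ x1)) ∧ T)
  step 1: ¬((T ∨ T) ∧ (F ∨ x1)) ∨ ¬T
  step 2: (¬(T ∨ T) ∨ ¬(F ∨ x1)) ∨ ¬T
  step 3: ((¬T ∧ ¬T) ∨ ¬(F ∨ x1)) ∨ ¬T
  step 4: (¬T ∨ ¬(F ∨ x1)) ∨ ¬T
  step 5: (F ∨ ¬(F ∨ x1)) ∨ ¬T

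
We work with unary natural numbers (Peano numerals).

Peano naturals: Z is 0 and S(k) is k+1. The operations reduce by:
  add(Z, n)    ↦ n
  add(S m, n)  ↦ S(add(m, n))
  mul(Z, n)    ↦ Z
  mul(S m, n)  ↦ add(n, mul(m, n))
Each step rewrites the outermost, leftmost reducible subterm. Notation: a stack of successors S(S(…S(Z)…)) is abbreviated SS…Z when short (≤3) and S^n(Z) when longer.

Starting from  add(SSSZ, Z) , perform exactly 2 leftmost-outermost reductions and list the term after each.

Answer: after 2 steps: S(S(add(SZ, Z)))

Working:
  start: add(SSSZ, Z)
  [1] S(add(SSZ, Z))
  [2] S(S(add(SZ, Z)))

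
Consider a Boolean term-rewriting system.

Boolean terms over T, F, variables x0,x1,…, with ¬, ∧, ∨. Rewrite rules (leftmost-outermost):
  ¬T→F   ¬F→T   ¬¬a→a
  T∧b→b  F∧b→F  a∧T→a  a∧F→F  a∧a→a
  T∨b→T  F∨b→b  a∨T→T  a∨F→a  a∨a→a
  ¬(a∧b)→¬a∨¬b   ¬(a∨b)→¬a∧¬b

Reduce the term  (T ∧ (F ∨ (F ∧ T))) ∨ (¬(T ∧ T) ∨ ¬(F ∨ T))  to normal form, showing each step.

Answer: normal form = F  (in 12 steps)

Working:
  start: (T ∧ (F ∨ (F ∧ T))) ∨ (¬(T ∧ T) ∨ ¬(F ∨ T))
  [1] (F ∨ (F ∧ T)) ∨ (¬(T ∧ T) ∨ ¬(F ∨ T))
  [2] (F ∧ T) ∨ (¬(T ∧ T) ∨ ¬(F ∨ T))
  [3] F ∨ (¬(T ∧ T) ∨ ¬(F ∨ T))
  [4] ¬(T ∧ T) ∨ ¬(F ∨ T)
  [5] (¬T ∨ ¬T) ∨ ¬(F ∨ T)
  [6] ¬T ∨ ¬(F ∨ T)
  [7] F ∨ ¬(F ∨ T)
  [8] ¬(F ∨ T)
  [9] ¬F ∧ ¬T
  [10] T ∧ ¬T
  [11] ¬T
  [12] F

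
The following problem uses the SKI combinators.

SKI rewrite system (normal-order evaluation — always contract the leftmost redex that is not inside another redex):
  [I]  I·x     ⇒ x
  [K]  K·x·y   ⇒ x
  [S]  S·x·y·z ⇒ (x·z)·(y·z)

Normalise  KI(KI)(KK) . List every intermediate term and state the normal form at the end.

  start: KI(KI)(KK)
  step 1: I(KK)
  step 2: KK

Answer: normal form = KK  (in 2 steps)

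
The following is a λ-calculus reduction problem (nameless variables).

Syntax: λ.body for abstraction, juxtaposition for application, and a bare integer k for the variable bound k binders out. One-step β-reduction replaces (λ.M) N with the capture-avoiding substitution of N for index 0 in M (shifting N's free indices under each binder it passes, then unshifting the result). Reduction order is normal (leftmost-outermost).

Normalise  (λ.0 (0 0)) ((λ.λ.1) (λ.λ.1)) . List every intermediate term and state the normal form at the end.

  start: (λ.0 (0 0)) ((λ.λ.1) (λ.λ.1))
  step 1: (λ.λ.1) (λ.λ.1) ((λ.λ.1) (λ.λ.1) ((λ.λ.1) (λ.λ.1)))
  step 2: (λ.λ.λ.1) ((λ.λ.1) (λ.λ.1) ((λ.λ.1) (λ.λ.1)))
  step 3: λ.λ.1

Answer: normal form = λ.λ.1  (in 3 steps)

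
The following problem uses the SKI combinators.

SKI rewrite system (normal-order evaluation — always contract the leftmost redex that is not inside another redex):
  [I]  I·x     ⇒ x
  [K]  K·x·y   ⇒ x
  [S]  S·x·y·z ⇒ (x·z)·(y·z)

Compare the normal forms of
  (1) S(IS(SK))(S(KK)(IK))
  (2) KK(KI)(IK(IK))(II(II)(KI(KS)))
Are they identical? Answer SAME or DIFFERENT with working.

Term A:
  start: S(IS(SK))(S(KK)(IK))
  step 1: S(S(SK))(S(KK)(IK))
  step 2: S(S(SK))(S(KK)K)

Term B:
  start: KK(KI)(IK(IK))(II(II)(KI(KS)))
  step 1: K(IK(IK))(II(II)(KI(KS)))
  step 2: IK(IK)
  step 3: K(IK)
  step 4: KK

Answer: DIFFERENT — A ⇓ S(S(SK))(S(KK)K), B ⇓ KK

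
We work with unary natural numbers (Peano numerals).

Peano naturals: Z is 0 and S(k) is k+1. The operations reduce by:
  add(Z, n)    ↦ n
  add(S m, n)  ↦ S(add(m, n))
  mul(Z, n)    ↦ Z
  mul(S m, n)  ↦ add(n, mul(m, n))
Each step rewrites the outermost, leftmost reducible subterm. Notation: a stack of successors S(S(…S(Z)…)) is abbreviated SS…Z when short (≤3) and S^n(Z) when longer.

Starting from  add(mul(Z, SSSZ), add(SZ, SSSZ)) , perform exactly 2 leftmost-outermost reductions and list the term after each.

Answer: after 2 steps: add(SZ, SSSZ)

Reduction:
  start: add(mul(Z, SSSZ), add(SZ, SSSZ))
  [1] add(Z, add(SZ, SSSZ))
  [2] add(SZ, SSSZ)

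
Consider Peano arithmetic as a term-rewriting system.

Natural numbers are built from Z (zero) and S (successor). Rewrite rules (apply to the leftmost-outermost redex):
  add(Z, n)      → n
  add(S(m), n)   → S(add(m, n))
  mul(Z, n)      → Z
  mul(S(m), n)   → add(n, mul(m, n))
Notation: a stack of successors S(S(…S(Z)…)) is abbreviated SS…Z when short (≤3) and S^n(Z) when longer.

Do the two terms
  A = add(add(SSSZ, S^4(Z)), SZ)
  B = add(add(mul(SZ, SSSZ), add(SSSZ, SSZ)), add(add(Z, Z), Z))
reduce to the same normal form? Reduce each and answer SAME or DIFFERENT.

Answer: SAME — A ⇓ S^8(Z), B ⇓ S^8(Z)

Derivation:
Term A:
  start: add(add(SSSZ, S^4(Z)), SZ)
  [1] add(S(add(SSZ, S^4(Z))), SZ)
  [2] S(add(add(SSZ, S^4(Z)), SZ))
  [3] S(add(S(add(SZ, S^4(Z))), SZ))
  [4] S(S(add(add(SZ, S^4(Z)), SZ)))
  [5] S(S(add(S(add(Z, S^4(Z))), SZ)))
  [6] S(S(S(add(add(Z, S^4(Z)), SZ))))
  [7] S(S(S(add(S^4(Z), SZ))))
  [8] S(S(S(S(add(SSSZ, SZ)))))
  [9] S(S(S(S(S(add(SSZ, SZ))))))
  [10] S(S(S(S(S(S(add(SZ, SZ)))))))
  [11] S(S(S(S(S(S(S(add(Z, SZ))))))))
  [12] S^8(Z)

Term B:
  start: add(add(mul(SZ, SSSZ), add(SSSZ, SSZ)), add(add(Z, Z), Z))
  [1] add(add(add(SSSZ, mul(Z, SSSZ)), add(SSSZ, SSZ)), add(add(Z, Z), Z))
  [2] add(add(S(add(SSZ, mul(Z, SSSZ))), add(SSSZ, SSZ)), add(add(Z, Z), Z))
  [3] add(S(add(add(SSZ, mul(Z, SSSZ)), add(SSSZ, SSZ))), add(add(Z, Z), Z))
  [4] S(add(add(add(SSZ, mul(Z, SSSZ)), add(SSSZ, SSZ)), add(add(Z, Z), Z)))
  [5] S(add(add(S(add(SZ, mul(Z, SSSZ))), add(SSSZ, SSZ)), add(add(Z, Z), Z)))
  [6] S(add(S(add(add(SZ, mul(Z, SSSZ)), add(SSSZ, SSZ))), add(add(Z, Z), Z)))
  [7] S(S(add(add(add(SZ, mul(Z, SSSZ)), add(SSSZ, SSZ)), add(add(Z, Z), Z))))
  [8] S(S(add(add(S(add(Z, mul(Z, SSSZ))), add(SSSZ, SSZ)), add(add(Z, Z), Z))))
  [9] S(S(add(S(add(add(Z, mul(Z, SSSZ)), add(SSSZ, SSZ))), add(add(Z, Z), Z))))
  [10] S(S(S(add(add(add(Z, mul(Z, SSSZ)), add(SSSZ, SSZ)), add(add(Z, Z), Z)))))
  [11] S(S(S(add(add(mul(Z, SSSZ), add(SSSZ, SSZ)), add(add(Z, Z), Z)))))
  [12] S(S(S(add(add(Z, add(SSSZ, SSZ)), add(add(Z, Z), Z)))))
  [13] S(S(S(add(add(SSSZ, SSZ), add(add(Z, Z), Z)))))
  [14] S(S(S(add(S(add(SSZ, SSZ)), add(add(Z, Z), Z)))))
  [15] S(S(S(S(add(add(SSZ, SSZ), add(add(Z, Z), Z))))))
  [16] S(S(S(S(add(S(add(SZ, SSZ)), add(add(Z, Z), Z))))))
  [17] S(S(S(S(S(add(add(SZ, SSZ), add(add(Z, Z), Z)))))))
  [18] S(S(S(S(S(add(S(add(Z, SSZ)), add(add(Z, Z), Z)))))))
  [19] S(S(S(S(S(S(add(add(Z, SSZ), add(add(Z, Z), Z))))))))
  [20] S(S(S(S(S(S(add(SSZ, add(add(Z, Z), Z))))))))
  [21] S(S(S(S(S(S(S(add(SZ, add(add(Z, Z), Z)))))))))
  [22] S(S(S(S(S(S(S(S(add(Z, add(add(Z, Z), Z))))))))))
  [23] S(S(S(S(S(S(S(S(add(add(Z, Z), Z)))))))))
  [24] S(S(S(S(S(S(S(S(add(Z, Z)))))))))
  [25] S^8(Z)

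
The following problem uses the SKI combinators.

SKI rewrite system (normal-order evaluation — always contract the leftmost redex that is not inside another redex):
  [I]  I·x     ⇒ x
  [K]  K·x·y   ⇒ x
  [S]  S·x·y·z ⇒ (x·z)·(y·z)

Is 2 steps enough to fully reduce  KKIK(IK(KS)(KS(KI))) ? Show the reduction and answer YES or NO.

  start: KKIK(IK(KS)(KS(KI)))
  [1] KK(IK(KS)(KS(KI)))
  [2] K

Answer: YES — reaches normal form K in 2 ≤ 2 steps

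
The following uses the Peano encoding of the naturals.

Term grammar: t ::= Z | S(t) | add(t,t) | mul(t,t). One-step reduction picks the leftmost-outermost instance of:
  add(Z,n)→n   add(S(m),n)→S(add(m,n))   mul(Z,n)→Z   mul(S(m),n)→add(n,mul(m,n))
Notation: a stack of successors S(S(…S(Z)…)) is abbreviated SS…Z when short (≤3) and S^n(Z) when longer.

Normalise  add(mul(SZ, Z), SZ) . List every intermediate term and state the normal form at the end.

  start: add(mul(SZ, Z), SZ)
  →1  add(add(Z, mul(Z, Z)), SZ)
  →2  add(mul(Z, Z), SZ)
  →3  add(Z, SZ)
  →4  SZ

Answer: normal form = SZ  (in 4 steps)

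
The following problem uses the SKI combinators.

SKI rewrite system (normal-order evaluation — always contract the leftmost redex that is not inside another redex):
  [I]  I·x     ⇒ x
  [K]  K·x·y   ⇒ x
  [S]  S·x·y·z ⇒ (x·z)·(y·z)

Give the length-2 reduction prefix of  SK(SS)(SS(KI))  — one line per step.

  start: SK(SS)(SS(KI))
  →1  K(SS(KI))(SS(SS(KI)))
  →2  SS(KI)

Answer: after 2 steps: SS(KI)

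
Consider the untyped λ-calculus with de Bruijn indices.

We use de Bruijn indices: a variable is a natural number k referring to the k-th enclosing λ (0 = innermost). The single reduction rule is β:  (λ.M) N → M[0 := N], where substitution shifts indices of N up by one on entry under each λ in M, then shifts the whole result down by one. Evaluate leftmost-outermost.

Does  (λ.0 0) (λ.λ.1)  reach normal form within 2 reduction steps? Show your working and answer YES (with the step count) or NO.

  start: (λ.0 0) (λ.λ.1)
  step 1: (λ.λ.1) (λ.λ.1)
  step 2: λ.λ.λ.1

Answer: YES — reaches normal form λ.λ.λ.1 in 2 ≤ 2 steps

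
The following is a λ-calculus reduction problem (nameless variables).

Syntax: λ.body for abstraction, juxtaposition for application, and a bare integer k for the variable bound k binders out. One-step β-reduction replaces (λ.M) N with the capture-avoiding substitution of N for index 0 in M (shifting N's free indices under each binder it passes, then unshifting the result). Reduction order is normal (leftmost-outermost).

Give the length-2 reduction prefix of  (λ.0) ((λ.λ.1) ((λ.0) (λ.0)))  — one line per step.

Answer: after 2 steps: λ.(λ.0) (λ.0)

Working:
  start: (λ.0) ((λ.λ.1) ((λ.0) (λ.0)))
  [1] (λ.λ.1) ((λ.0) (λ.0))
  [2] λ.(λ.0) (λ.0)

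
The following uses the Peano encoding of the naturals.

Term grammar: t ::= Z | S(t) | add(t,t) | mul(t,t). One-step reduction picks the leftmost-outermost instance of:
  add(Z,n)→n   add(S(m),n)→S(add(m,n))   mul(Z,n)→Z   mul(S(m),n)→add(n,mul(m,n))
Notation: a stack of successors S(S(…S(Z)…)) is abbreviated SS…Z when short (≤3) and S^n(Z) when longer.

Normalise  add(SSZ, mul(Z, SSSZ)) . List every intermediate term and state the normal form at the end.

  start: add(SSZ, mul(Z, SSSZ))
  [1] S(add(SZ, mul(Z, SSSZ)))
  [2] S(S(add(Z, mul(Z, SSSZ))))
  [3] S(S(mul(Z, SSSZ)))
  [4] SSZ

Answer: normal form = SSZ  (in 4 steps)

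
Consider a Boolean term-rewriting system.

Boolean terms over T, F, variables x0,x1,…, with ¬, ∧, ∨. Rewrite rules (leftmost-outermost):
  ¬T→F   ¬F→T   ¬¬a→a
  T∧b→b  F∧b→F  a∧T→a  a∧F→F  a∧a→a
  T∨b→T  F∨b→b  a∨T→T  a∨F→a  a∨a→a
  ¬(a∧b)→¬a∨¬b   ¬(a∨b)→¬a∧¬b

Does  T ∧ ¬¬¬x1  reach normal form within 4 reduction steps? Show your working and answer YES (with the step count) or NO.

Answer: YES — reaches normal form ¬x1 in 2 ≤ 4 steps

Reduction:
  start: T ∧ ¬¬¬x1
  step 1: ¬¬¬x1
  step 2: ¬x1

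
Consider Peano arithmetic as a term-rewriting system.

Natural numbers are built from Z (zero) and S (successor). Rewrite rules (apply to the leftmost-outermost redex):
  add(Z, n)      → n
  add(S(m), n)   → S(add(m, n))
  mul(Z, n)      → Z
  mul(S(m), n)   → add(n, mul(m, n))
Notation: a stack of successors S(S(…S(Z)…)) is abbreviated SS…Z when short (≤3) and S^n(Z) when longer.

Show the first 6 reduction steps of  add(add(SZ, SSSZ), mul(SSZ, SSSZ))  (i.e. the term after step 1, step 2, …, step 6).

Answer: after 6 steps: S(S(S(S(add(Z, mul(SSZ, SSSZ))))))

Working:
  start: add(add(SZ, SSSZ), mul(SSZ, SSSZ))
  step 1: add(S(add(Z, SSSZ)), mul(SSZ, SSSZ))
  step 2: S(add(add(Z, SSSZ), mul(SSZ, SSSZ)))
  step 3: S(add(SSSZ, mul(SSZ, SSSZ)))
  step 4: S(S(add(SSZ, mul(SSZ, SSSZ))))
  step 5: S(S(S(add(SZ, mul(SSZ, SSSZ)))))
  step 6: S(S(S(S(add(Z, mul(SSZ, SSSZ))))))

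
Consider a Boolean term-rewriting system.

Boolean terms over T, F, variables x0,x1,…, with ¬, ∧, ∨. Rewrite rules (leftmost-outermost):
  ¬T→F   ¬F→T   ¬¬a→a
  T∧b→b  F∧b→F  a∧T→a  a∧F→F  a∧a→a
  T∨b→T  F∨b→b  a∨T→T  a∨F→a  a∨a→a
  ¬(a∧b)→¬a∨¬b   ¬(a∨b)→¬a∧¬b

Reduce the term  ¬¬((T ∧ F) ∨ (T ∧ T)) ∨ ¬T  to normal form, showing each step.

  start: ¬¬((T ∧ F) ∨ (T ∧ T)) ∨ ¬T
  →1  ((T ∧ F) ∨ (T ∧ T)) ∨ ¬T
  →2  (F ∨ (T ∧ T)) ∨ ¬T
  →3  (T ∧ T) ∨ ¬T
  →4  T ∨ ¬T
  →5  T

Answer: normal form = T  (in 5 steps)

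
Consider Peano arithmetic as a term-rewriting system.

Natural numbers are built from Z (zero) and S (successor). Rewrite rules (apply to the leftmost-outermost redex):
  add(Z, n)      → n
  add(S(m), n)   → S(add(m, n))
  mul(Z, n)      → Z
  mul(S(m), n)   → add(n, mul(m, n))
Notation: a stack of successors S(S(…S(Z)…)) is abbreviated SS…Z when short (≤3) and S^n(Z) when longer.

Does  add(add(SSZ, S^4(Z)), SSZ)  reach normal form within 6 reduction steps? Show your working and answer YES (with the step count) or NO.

  start: add(add(SSZ, S^4(Z)), SSZ)
  step 1: add(S(add(SZ, S^4(Z))), SSZ)
  step 2: S(add(add(SZ, S^4(Z)), SSZ))
  step 3: S(add(S(add(Z, S^4(Z))), SSZ))
  step 4: S(S(add(add(Z, S^4(Z)), SSZ)))
  step 5: S(S(add(S^4(Z), SSZ)))
  step 6: S(S(S(add(SSSZ, SSZ))))

Answer: NO — after 6 steps the term is S(S(S(add(SSSZ, SSZ)))), not yet normal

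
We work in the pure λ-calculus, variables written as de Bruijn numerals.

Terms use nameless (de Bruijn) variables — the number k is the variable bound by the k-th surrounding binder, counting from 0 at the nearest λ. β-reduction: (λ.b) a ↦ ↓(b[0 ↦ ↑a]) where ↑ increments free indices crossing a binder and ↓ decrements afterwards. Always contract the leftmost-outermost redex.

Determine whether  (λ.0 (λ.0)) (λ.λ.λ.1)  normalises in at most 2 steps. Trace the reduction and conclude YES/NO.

Answer: YES — reaches normal form λ.λ.1 in 2 ≤ 2 steps

Derivation:
  start: (λ.0 (λ.0)) (λ.λ.λ.1)
  step 1: (λ.λ.λ.1) (λ.0)
  step 2: λ.λ.1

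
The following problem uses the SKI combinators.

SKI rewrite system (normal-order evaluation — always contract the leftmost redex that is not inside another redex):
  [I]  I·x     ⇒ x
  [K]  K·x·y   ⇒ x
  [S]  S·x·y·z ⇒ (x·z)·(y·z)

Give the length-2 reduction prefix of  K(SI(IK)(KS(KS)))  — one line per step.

Answer: after 2 steps: K(KS(KS)(IK(KS(KS))))

Derivation:
  start: K(SI(IK)(KS(KS)))
  [1] K(I(KS(KS))(IK(KS(KS))))
  [2] K(KS(KS)(IK(KS(KS))))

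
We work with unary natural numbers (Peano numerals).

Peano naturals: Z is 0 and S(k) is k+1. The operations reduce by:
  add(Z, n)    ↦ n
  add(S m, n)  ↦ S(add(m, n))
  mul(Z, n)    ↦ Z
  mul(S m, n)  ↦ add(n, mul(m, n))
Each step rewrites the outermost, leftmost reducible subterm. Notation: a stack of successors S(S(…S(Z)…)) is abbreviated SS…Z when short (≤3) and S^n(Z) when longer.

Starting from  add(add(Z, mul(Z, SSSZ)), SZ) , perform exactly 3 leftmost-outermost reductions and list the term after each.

  start: add(add(Z, mul(Z, SSSZ)), SZ)
  step 1: add(mul(Z, SSSZ), SZ)
  step 2: add(Z, SZ)
  step 3: SZ

Answer: after 3 steps: SZ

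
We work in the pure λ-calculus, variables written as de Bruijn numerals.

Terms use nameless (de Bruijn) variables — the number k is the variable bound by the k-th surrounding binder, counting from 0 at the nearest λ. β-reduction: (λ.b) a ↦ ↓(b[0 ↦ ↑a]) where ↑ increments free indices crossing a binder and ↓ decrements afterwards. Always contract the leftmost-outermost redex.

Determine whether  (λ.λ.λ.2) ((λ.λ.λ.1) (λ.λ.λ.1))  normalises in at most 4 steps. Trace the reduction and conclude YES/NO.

Answer: YES — reaches normal form λ.λ.λ.λ.1 in 2 ≤ 4 steps

Reduction:
  start: (λ.λ.λ.2) ((λ.λ.λ.1) (λ.λ.λ.1))
  →1  λ.λ.(λ.λ.λ.1) (λ.λ.λ.1)
  →2  λ.λ.λ.λ.1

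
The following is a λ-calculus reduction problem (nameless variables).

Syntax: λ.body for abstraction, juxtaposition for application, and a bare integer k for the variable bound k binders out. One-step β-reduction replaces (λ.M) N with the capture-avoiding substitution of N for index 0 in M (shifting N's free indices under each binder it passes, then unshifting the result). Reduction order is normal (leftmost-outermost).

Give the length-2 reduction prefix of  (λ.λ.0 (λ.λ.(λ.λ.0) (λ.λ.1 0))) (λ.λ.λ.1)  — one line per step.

Answer: after 2 steps: λ.0 (λ.λ.λ.0)

Derivation:
  start: (λ.λ.0 (λ.λ.(λ.λ.0) (λ.λ.1 0))) (λ.λ.λ.1)
  [1] λ.0 (λ.λ.(λ.λ.0) (λ.λ.1 0))
  [2] λ.0 (λ.λ.λ.0)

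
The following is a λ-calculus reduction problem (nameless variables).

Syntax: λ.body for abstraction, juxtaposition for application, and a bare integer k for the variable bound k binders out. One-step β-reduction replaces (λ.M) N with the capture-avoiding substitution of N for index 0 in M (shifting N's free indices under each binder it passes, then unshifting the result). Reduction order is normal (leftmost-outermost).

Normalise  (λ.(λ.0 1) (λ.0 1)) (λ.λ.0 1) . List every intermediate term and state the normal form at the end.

Answer: normal form = λ.0 (λ.λ.0 1)  (in 4 steps)

Derivation:
  start: (λ.(λ.0 1) (λ.0 1)) (λ.λ.0 1)
  →1  (λ.0 (λ.λ.0 1)) (λ.0 (λ.λ.0 1))
  →2  (λ.0 (λ.λ.0 1)) (λ.λ.0 1)
  →3  (λ.λ.0 1) (λ.λ.0 1)
  →4  λ.0 (λ.λ.0 1)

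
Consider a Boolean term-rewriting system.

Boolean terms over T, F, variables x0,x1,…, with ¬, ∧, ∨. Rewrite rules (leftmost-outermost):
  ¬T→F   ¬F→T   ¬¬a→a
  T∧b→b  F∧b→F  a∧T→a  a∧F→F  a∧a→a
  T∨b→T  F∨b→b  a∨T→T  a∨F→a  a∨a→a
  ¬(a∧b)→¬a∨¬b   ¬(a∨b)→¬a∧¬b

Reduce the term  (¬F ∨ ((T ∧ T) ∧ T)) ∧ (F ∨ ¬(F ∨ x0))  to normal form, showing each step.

Answer: normal form = ¬x0  (in 7 steps)

Working:
  start: (¬F ∨ ((T ∧ T) ∧ T)) ∧ (F ∨ ¬(F ∨ x0))
  →1  (T ∨ ((T ∧ T) ∧ T)) ∧ (F ∨ ¬(F ∨ x0))
  →2  T ∧ (F ∨ ¬(F ∨ x0))
  →3  F ∨ ¬(F ∨ x0)
  →4  ¬(F ∨ x0)
  →5  ¬F ∧ ¬x0
  →6  T ∧ ¬x0
  →7  ¬x0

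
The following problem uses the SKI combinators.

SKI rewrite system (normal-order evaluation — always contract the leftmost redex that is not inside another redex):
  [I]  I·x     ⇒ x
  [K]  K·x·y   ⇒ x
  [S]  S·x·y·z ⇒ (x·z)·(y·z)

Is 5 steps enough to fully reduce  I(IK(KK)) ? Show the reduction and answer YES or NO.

Answer: YES — reaches normal form K(KK) in 2 ≤ 5 steps

Derivation:
  start: I(IK(KK))
  step 1: IK(KK)
  step 2: K(KK)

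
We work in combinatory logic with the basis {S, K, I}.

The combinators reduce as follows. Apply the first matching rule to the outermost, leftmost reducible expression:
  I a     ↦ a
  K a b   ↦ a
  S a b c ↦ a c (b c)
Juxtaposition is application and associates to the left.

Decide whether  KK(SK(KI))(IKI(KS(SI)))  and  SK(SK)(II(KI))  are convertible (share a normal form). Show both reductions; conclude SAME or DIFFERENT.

Answer: SAME — A ⇓ KI, B ⇓ KI

Working:
Term A:
  start: KK(SK(KI))(IKI(KS(SI)))
  step 1: K(IKI(KS(SI)))
  step 2: K(KI(KS(SI)))
  step 3: KI

Term B:
  start: SK(SK)(II(KI))
  step 1: K(II(KI))(SK(II(KI)))
  step 2: II(KI)
  step 3: I(KI)
  step 4: KI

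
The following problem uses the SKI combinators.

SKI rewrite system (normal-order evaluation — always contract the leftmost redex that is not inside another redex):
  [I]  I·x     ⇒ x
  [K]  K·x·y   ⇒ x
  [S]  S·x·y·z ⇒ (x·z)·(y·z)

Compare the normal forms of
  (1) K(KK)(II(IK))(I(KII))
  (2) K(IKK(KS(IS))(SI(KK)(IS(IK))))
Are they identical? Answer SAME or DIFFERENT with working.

Answer: DIFFERENT — A ⇓ K, B ⇓ K(K(SKK))

Reduction:
Term A:
  start: K(KK)(II(IK))(I(KII))
  step 1: KK(I(KII))
  step 2: K

Term B:
  start: K(IKK(KS(IS))(SI(KK)(IS(IK))))
  step 1: K(KK(KS(IS))(SI(KK)(IS(IK))))
  step 2: K(K(SI(KK)(IS(IK))))
  step 3: K(K(I(IS(IK))(KK(IS(IK)))))
  step 4: K(K(IS(IK)(KK(IS(IK)))))
  step 5: K(K(S(IK)(KK(IS(IK)))))
  step 6: K(K(SK(KK(IS(IK)))))
  step 7: K(K(SKK))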